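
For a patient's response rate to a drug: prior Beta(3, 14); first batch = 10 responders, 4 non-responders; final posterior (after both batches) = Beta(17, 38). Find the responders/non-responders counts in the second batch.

4 responders and 20 non-responders

Sequential conjugate updates are equivalent to a single update on the pooled data, so total successes = posterior α − prior α and total failures = posterior β − prior β.
Total across both batches: 17−3=14 responders, 38−14=24 non-responders.
Subtract the first batch: 14−10=4 responders and 24−4=20 non-responders.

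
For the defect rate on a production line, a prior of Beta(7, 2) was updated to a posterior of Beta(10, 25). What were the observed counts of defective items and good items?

A Beta(α, β) prior with s successes and f failures in binomial data gives a Beta(α+s, β+f) posterior.
Match parameters: s=10−7=3, f=25−2=23.

3 defective items and 23 good items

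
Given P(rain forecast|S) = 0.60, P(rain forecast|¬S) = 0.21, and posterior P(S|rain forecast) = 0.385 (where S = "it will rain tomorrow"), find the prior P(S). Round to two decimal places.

Bayes' rule in odds form gives O(S|E) = O(S)·[P(E|S)/P(E|¬S)], hence O(S) = O(S|E)/LR.
Posterior odds = 0.385/(1−0.385) = 0.6260. LR = 0.60/0.21 = 2.8571.
Prior odds = 0.6260/2.8571 = 0.2191, so P(S) = 0.2191/(1+0.2191) ≈ 0.18.

P(S) = 0.18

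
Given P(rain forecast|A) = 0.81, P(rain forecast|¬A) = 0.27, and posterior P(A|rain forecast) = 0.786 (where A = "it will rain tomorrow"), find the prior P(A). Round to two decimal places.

P(A) = 0.55

Bayes' rule in odds form gives O(A|E) = O(A)·[P(E|A)/P(E|¬A)], hence O(A) = O(A|E)/LR.
Posterior odds = 0.786/(1−0.786) = 3.6729. LR = 0.81/0.27 = 3.0000.
Prior odds = 3.6729/3.0000 = 1.2243, so P(A) = 1.2243/(1+1.2243) ≈ 0.55.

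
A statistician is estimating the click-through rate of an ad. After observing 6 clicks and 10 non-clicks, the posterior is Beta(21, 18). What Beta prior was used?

Under Beta–binomial conjugacy the posterior parameters are (α+s, β+f).
So α = 21 − 6 = 15 and β = 18 − 10 = 8.

Beta(15, 8)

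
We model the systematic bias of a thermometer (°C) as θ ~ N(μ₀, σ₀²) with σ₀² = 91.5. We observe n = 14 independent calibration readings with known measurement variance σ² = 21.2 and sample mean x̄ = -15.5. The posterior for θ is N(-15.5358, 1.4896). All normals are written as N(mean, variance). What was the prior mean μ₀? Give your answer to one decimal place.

μ₀ = -17.7

With known observation variance, the Normal–Normal posterior has precision τ_n = τ₀ + n/σ² and mean μ_n = (τ₀μ₀ + (n/σ²)x̄)/τ_n.
Here τ₀ = 1/91.5 = 0.010929 and τ_data = 14/21.2 = 0.660377, so τ_n = 0.671306.
Rearranging for μ₀: μ₀ = (μ_n·τ_n − τ_data·x̄)/τ₀ = (-15.5358·0.671306 − 0.660377·-15.5) / 0.010929 = -0.193432/0.010929 ≈ -17.7.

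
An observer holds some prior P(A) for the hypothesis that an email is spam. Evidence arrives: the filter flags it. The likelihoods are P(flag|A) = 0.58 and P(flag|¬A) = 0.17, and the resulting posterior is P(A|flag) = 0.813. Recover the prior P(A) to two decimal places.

P(A) = 0.56

Bayes' rule in odds form gives O(A|E) = O(A)·[P(E|A)/P(E|¬A)], hence O(A) = O(A|E)/LR.
Posterior odds = 0.813/(1−0.813) = 4.3476. LR = 0.58/0.17 = 3.4118.
Prior odds = 4.3476/3.4118 = 1.2743, so P(A) = 1.2743/(1+1.2743) ≈ 0.56.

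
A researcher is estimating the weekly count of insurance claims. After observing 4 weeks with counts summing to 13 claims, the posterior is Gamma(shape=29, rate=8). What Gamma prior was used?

Gamma(shape=16, rate=4)

Gamma–Poisson conjugacy: posterior shape = α + Σxᵢ, posterior rate = β + n.
So α = 29 − 13 = 16 and β = 8 − 4 = 4.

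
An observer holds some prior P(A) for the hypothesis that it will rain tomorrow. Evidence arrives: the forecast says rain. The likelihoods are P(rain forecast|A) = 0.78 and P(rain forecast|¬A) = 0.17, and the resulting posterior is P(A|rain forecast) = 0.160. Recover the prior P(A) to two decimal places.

In odds form, posterior odds = prior odds × likelihood ratio, so prior odds = posterior odds ÷ LR.
Posterior odds = 0.160/(1−0.160) = 0.1905. LR = 0.78/0.17 = 4.5882.
Prior odds = 0.1905/4.5882 = 0.0415, so P(A) = 0.0415/(1+0.0415) ≈ 0.04.

P(A) = 0.04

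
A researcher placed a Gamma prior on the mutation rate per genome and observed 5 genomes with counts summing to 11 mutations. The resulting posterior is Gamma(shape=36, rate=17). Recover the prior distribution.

Gamma–Poisson conjugacy: posterior shape = α + Σxᵢ, posterior rate = β + n.
So α = 36 − 11 = 25 and β = 17 − 5 = 12.

Gamma(shape=25, rate=12)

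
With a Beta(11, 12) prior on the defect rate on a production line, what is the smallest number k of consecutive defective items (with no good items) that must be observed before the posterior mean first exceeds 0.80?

After k defective items and 0 good items the posterior is Beta(11+k, 12), with mean (11+k)/(11+12+k).
Set (11+k)/(23+k) > 0.80 and solve: k > (0.80·23 − 11)/(1 − 0.80) = 37.000.
The smallest integer exceeding 37.000 is 38, and checking k=38: (49)/(61) = 0.8033 > 0.80.

k = 38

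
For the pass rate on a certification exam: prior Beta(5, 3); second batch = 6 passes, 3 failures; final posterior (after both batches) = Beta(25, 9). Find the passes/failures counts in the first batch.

14 passes and 3 failures

Because Beta–binomial updating is additive in the counts, the combined data contributed (α_post−α_prior, β_post−β_prior) successes and failures.
Total across both batches: 25−5=20 passes, 9−3=6 failures.
Subtract the second batch: 20−6=14 passes and 6−3=3 failures.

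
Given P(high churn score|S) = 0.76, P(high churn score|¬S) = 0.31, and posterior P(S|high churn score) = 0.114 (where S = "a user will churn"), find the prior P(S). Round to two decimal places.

In odds form, posterior odds = prior odds × likelihood ratio, so prior odds = posterior odds ÷ LR.
Posterior odds = 0.114/(1−0.114) = 0.1287. LR = 0.76/0.31 = 2.4516.
Prior odds = 0.1287/2.4516 = 0.0525, so P(S) = 0.0525/(1+0.0525) ≈ 0.05.

P(S) = 0.05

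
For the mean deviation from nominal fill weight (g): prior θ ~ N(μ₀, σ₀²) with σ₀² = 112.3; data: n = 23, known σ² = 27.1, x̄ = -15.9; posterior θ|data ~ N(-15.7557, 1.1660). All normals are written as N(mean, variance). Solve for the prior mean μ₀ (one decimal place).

μ₀ = -2.0

With known observation variance, the Normal–Normal posterior has precision τ_n = τ₀ + n/σ² and mean μ_n = (τ₀μ₀ + (n/σ²)x̄)/τ_n.
Here τ₀ = 1/112.3 = 0.008905 and τ_data = 23/27.1 = 0.848708, so τ_n = 0.857613.
Rearranging for μ₀: μ₀ = (μ_n·τ_n − τ_data·x̄)/τ₀ = (-15.7557·0.857613 − 0.848708·-15.9) / 0.008905 = -0.017836/0.008905 ≈ -2.0.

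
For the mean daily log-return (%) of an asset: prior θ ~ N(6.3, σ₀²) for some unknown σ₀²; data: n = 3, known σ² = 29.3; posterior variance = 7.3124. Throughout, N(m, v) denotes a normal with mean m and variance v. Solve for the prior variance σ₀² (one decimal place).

σ₀² = 29.1

Posterior precision equals prior precision plus data precision: 1/σ_n² = 1/σ₀² + n/σ².
So 1/σ₀² = 1/7.3124 − 3/29.3 = 0.136754 − 0.102389 = 0.034365.
Hence σ₀² = 1/0.034365 ≈ 29.1.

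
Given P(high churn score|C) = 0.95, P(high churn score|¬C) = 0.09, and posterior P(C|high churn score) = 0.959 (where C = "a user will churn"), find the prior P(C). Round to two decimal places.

Bayes' rule in odds form gives O(C|E) = O(C)·[P(E|C)/P(E|¬C)], hence O(C) = O(C|E)/LR.
Posterior odds = 0.959/(1−0.959) = 23.3902. LR = 0.95/0.09 = 10.5556.
Prior odds = 23.3902/10.5556 = 2.2159, so P(C) = 2.2159/(1+2.2159) ≈ 0.69.

P(C) = 0.69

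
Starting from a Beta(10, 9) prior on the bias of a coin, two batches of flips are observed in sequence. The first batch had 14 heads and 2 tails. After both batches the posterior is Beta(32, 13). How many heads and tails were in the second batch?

8 heads and 2 tails

Sequential conjugate updates are equivalent to a single update on the pooled data, so total successes = posterior α − prior α and total failures = posterior β − prior β.
Total across both batches: 32−10=22 heads, 13−9=4 tails.
Subtract the first batch: 22−14=8 heads and 4−2=2 tails.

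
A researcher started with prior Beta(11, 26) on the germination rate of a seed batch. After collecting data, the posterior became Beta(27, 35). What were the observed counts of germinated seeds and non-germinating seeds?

A Beta(α, β) prior with s successes and f failures in binomial data gives a Beta(α+s, β+f) posterior.
Match parameters: s=27−11=16, f=35−26=9.

16 germinated seeds and 9 non-germinating seeds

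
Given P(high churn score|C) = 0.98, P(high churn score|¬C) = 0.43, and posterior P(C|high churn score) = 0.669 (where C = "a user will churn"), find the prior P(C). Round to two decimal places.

P(C) = 0.47

In odds form, posterior odds = prior odds × likelihood ratio, so prior odds = posterior odds ÷ LR.
Posterior odds = 0.669/(1−0.669) = 2.0211. LR = 0.98/0.43 = 2.2791.
Prior odds = 2.0211/2.2791 = 0.8868, so P(C) = 0.8868/(1+0.8868) ≈ 0.47.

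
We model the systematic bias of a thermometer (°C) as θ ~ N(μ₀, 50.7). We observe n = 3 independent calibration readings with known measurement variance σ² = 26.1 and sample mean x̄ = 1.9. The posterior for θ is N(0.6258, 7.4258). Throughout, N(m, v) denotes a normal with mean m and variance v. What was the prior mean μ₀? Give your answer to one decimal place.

The posterior mean is a precision-weighted average: μ_n = (τ₀μ₀ + τ_data·x̄)/(τ₀+τ_data), with τ₀=1/σ₀² and τ_data=n/σ².
Here τ₀ = 1/50.7 = 0.019724 and τ_data = 3/26.1 = 0.114943, so τ_n = 0.134667.
Rearranging for μ₀: μ₀ = (μ_n·τ_n − τ_data·x̄)/τ₀ = (0.6258·0.134667 − 0.114943·1.9) / 0.019724 = -0.134117/0.019724 ≈ -6.8.

μ₀ = -6.8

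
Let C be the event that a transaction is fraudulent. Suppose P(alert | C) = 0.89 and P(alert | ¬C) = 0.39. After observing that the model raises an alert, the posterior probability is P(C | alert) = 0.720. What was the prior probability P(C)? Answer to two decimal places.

P(C) = 0.53

In odds form, posterior odds = prior odds × likelihood ratio, so prior odds = posterior odds ÷ LR.
Posterior odds = 0.720/(1−0.720) = 2.5714. LR = 0.89/0.39 = 2.2821.
Prior odds = 2.5714/2.2821 = 1.1268, so P(C) = 1.1268/(1+1.1268) ≈ 0.53.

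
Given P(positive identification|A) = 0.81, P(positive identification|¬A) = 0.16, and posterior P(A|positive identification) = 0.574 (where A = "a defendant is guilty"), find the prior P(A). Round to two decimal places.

P(A) = 0.21

Bayes' rule in odds form gives O(A|E) = O(A)·[P(E|A)/P(E|¬A)], hence O(A) = O(A|E)/LR.
Posterior odds = 0.574/(1−0.574) = 1.3474. LR = 0.81/0.16 = 5.0625.
Prior odds = 1.3474/5.0625 = 0.2662, so P(A) = 0.2662/(1+0.2662) ≈ 0.21.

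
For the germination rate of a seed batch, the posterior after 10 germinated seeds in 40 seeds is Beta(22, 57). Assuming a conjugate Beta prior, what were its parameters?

Beta(12, 27)

Under Beta–binomial conjugacy the posterior parameters are (α+s, β+f).
So α = 22 − 10 = 12 and β = 57 − 30 = 27.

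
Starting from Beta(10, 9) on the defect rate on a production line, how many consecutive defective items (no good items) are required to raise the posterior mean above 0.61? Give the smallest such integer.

k = 5

After k defective items and 0 good items the posterior is Beta(10+k, 9), with mean (10+k)/(10+9+k).
Set (10+k)/(19+k) > 0.61 and solve: k > (0.61·19 − 10)/(1 − 0.61) = 4.077.
The smallest integer exceeding 4.077 is 5, and checking k=5: (15)/(24) = 0.6250 > 0.61.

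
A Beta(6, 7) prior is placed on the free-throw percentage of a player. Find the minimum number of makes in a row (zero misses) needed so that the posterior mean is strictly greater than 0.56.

After k makes and 0 misses the posterior is Beta(6+k, 7), with mean (6+k)/(6+7+k).
Set (6+k)/(13+k) > 0.56 and solve: k > (0.56·13 − 6)/(1 − 0.56) = 2.909.
The smallest integer exceeding 2.909 is 3, and checking k=3: (9)/(16) = 0.5625 > 0.56.

k = 3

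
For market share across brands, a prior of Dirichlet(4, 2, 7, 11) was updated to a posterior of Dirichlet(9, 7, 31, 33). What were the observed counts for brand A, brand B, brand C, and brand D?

counts (5, 5, 24, 22)

For a Dirichlet(α) prior with multinomial counts c, the posterior is Dirichlet(α + c) componentwise.
Counts are posterior − prior componentwise: 9−4=5, 7−2=5, 31−7=24, 33−11=22.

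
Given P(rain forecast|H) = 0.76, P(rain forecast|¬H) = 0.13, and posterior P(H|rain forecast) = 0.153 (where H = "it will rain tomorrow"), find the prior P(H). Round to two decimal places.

P(H) = 0.03

In odds form, posterior odds = prior odds × likelihood ratio, so prior odds = posterior odds ÷ LR.
Posterior odds = 0.153/(1−0.153) = 0.1806. LR = 0.76/0.13 = 5.8462.
Prior odds = 0.1806/5.8462 = 0.0309, so P(H) = 0.0309/(1+0.0309) ≈ 0.03.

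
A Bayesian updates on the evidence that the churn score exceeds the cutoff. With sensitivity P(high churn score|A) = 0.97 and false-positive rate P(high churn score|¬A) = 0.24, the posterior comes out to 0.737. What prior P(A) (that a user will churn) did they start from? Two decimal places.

Bayes' rule in odds form gives O(A|E) = O(A)·[P(E|A)/P(E|¬A)], hence O(A) = O(A|E)/LR.
Posterior odds = 0.737/(1−0.737) = 2.8023. LR = 0.97/0.24 = 4.0417.
Prior odds = 2.8023/4.0417 = 0.6933, so P(A) = 0.6933/(1+0.6933) ≈ 0.41.

P(A) = 0.41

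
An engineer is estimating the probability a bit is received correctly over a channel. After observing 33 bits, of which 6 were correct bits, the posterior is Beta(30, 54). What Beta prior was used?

Beta(24, 27)

A Beta(α, β) prior with s successes and f failures in binomial data gives a Beta(α+s, β+f) posterior.
So α = 30 − 6 = 24 and β = 54 − 27 = 27.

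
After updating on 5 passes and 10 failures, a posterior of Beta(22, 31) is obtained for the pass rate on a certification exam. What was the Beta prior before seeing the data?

Beta is conjugate to the binomial likelihood: posterior = Beta(α+s, β+f).
Subtract the data counts: 22−5=17, 31−10=21.

Beta(17, 21)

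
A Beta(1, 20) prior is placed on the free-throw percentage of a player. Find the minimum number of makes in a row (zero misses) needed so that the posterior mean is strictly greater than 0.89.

After k makes and 0 misses the posterior is Beta(1+k, 20), with mean (1+k)/(1+20+k).
Set (1+k)/(21+k) > 0.89 and solve: k > (0.89·21 − 1)/(1 − 0.89) = 160.818.
The smallest integer exceeding 160.818 is 161.

k = 161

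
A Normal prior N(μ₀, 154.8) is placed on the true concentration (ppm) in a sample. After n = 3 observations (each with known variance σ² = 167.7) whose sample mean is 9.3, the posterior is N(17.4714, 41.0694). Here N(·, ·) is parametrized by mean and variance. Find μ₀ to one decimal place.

With known observation variance, the Normal–Normal posterior has precision τ_n = τ₀ + n/σ² and mean μ_n = (τ₀μ₀ + (n/σ²)x̄)/τ_n.
Here τ₀ = 1/154.8 = 0.006460 and τ_data = 3/167.7 = 0.017889, so τ_n = 0.024349.
Rearranging for μ₀: μ₀ = (μ_n·τ_n − τ_data·x̄)/τ₀ = (17.4714·0.024349 − 0.017889·9.3) / 0.006460 = 0.259043/0.006460 ≈ 40.1.

μ₀ = 40.1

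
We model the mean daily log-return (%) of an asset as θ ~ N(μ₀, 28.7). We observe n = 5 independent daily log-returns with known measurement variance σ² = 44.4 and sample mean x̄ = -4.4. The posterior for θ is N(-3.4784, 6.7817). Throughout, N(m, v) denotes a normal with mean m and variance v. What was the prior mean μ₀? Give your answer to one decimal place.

μ₀ = -0.5

The posterior mean is a precision-weighted average: μ_n = (τ₀μ₀ + τ_data·x̄)/(τ₀+τ_data), with τ₀=1/σ₀² and τ_data=n/σ².
Here τ₀ = 1/28.7 = 0.034843 and τ_data = 5/44.4 = 0.112613, so τ_n = 0.147456.
Rearranging for μ₀: μ₀ = (μ_n·τ_n − τ_data·x̄)/τ₀ = (-3.4784·0.147456 − 0.112613·-4.4) / 0.034843 = -0.017414/0.034843 ≈ -0.5.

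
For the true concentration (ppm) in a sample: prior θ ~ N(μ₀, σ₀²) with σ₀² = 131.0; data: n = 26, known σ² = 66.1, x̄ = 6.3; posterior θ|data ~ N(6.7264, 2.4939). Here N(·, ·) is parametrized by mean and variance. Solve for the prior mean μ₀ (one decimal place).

The posterior mean is a precision-weighted average: μ_n = (τ₀μ₀ + τ_data·x̄)/(τ₀+τ_data), with τ₀=1/σ₀² and τ_data=n/σ².
Here τ₀ = 1/131.0 = 0.007634 and τ_data = 26/66.1 = 0.393343, so τ_n = 0.400977.
Rearranging for μ₀: μ₀ = (μ_n·τ_n − τ_data·x̄)/τ₀ = (6.7264·0.400977 − 0.393343·6.3) / 0.007634 = 0.219071/0.007634 ≈ 28.7.

μ₀ = 28.7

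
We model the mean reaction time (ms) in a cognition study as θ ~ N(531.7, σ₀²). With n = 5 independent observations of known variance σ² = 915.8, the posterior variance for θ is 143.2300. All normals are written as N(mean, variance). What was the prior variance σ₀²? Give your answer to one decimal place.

For the Normal–Normal model with known σ², precisions add: τ_n = τ₀ + n/σ².
So 1/σ₀² = 1/143.2300 − 5/915.8 = 0.006982 − 0.005460 = 0.001522.
Hence σ₀² = 1/0.001522 ≈ 657.0.

σ₀² = 657.0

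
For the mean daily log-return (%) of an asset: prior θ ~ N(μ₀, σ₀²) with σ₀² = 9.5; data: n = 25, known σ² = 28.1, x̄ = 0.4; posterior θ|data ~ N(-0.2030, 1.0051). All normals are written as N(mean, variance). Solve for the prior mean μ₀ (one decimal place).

The posterior mean is a precision-weighted average: μ_n = (τ₀μ₀ + τ_data·x̄)/(τ₀+τ_data), with τ₀=1/σ₀² and τ_data=n/σ².
Here τ₀ = 1/9.5 = 0.105263 and τ_data = 25/28.1 = 0.889680, so τ_n = 0.994943.
Rearranging for μ₀: μ₀ = (μ_n·τ_n − τ_data·x̄)/τ₀ = (-0.2030·0.994943 − 0.889680·0.4) / 0.105263 = -0.557845/0.105263 ≈ -5.3.

μ₀ = -5.3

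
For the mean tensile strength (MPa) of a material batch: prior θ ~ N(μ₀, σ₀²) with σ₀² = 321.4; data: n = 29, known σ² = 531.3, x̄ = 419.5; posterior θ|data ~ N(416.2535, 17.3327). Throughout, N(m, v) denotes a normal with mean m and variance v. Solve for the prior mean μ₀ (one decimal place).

With known observation variance, the Normal–Normal posterior has precision τ_n = τ₀ + n/σ² and mean μ_n = (τ₀μ₀ + (n/σ²)x̄)/τ_n.
Here τ₀ = 1/321.4 = 0.003111 and τ_data = 29/531.3 = 0.054583, so τ_n = 0.057694.
Rearranging for μ₀: μ₀ = (μ_n·τ_n − τ_data·x̄)/τ₀ = (416.2535·0.057694 − 0.054583·419.5) / 0.003111 = 1.117761/0.003111 ≈ 359.3.

μ₀ = 359.3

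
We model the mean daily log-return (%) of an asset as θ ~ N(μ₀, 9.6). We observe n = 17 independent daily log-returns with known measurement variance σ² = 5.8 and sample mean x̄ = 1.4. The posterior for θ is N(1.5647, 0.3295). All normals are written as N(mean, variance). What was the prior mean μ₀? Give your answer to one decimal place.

μ₀ = 6.2

With known observation variance, the Normal–Normal posterior has precision τ_n = τ₀ + n/σ² and mean μ_n = (τ₀μ₀ + (n/σ²)x̄)/τ_n.
Here τ₀ = 1/9.6 = 0.104167 and τ_data = 17/5.8 = 2.931034, so τ_n = 3.035201.
Rearranging for μ₀: μ₀ = (μ_n·τ_n − τ_data·x̄)/τ₀ = (1.5647·3.035201 − 2.931034·1.4) / 0.104167 = 0.645731/0.104167 ≈ 6.2.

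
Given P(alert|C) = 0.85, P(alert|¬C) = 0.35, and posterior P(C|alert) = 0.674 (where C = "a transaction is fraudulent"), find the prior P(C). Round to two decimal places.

Bayes' rule in odds form gives O(C|E) = O(C)·[P(E|C)/P(E|¬C)], hence O(C) = O(C|E)/LR.
Posterior odds = 0.674/(1−0.674) = 2.0675. LR = 0.85/0.35 = 2.4286.
Prior odds = 2.0675/2.4286 = 0.8513, so P(C) = 0.8513/(1+0.8513) ≈ 0.46.

P(C) = 0.46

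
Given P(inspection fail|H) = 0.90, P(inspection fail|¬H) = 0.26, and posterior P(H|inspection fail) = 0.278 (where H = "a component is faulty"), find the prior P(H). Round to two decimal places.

P(H) = 0.10

In odds form, posterior odds = prior odds × likelihood ratio, so prior odds = posterior odds ÷ LR.
Posterior odds = 0.278/(1−0.278) = 0.3850. LR = 0.90/0.26 = 3.4615.
Prior odds = 0.3850/3.4615 = 0.1112, so P(H) = 0.1112/(1+0.1112) ≈ 0.10.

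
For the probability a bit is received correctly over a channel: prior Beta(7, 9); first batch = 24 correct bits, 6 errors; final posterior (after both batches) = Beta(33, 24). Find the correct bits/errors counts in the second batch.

Sequential conjugate updates are equivalent to a single update on the pooled data, so total successes = posterior α − prior α and total failures = posterior β − prior β.
Total across both batches: 33−7=26 correct bits, 24−9=15 errors.
Subtract the first batch: 26−24=2 correct bits and 15−6=9 errors.

2 correct bits and 9 errors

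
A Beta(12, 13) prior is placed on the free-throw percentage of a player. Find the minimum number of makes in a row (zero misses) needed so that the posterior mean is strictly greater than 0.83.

After k makes and 0 misses the posterior is Beta(12+k, 13), with mean (12+k)/(12+13+k).
Set (12+k)/(25+k) > 0.83 and solve: k > (0.83·25 − 12)/(1 − 0.83) = 51.471.
The smallest integer exceeding 51.471 is 52.

k = 52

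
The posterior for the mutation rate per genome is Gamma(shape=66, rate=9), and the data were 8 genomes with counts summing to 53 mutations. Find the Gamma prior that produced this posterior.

Gamma(shape=13, rate=1)

A Gamma(α, β) prior (rate parametrization) on a Poisson rate with n observations summing to S gives posterior Gamma(α+S, β+n).
So α = 66 − 53 = 13 and β = 9 − 8 = 1.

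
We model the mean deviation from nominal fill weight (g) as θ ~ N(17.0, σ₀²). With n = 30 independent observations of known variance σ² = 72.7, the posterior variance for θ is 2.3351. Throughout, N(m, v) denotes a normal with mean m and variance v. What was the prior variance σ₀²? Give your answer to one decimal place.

For the Normal–Normal model with known σ², precisions add: τ_n = τ₀ + n/σ².
So 1/σ₀² = 1/2.3351 − 30/72.7 = 0.428247 − 0.412655 = 0.015592.
Hence σ₀² = 1/0.015592 ≈ 64.1.

σ₀² = 64.1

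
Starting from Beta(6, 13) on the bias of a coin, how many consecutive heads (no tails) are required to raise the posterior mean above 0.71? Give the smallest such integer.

k = 26

After k heads and 0 tails the posterior is Beta(6+k, 13), with mean (6+k)/(6+13+k).
Set (6+k)/(19+k) > 0.71 and solve: k > (0.71·19 − 6)/(1 − 0.71) = 25.828.
The smallest integer exceeding 25.828 is 26.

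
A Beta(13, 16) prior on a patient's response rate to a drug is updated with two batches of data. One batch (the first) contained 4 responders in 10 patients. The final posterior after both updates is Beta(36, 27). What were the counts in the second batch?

Because Beta–binomial updating is additive in the counts, the combined data contributed (α_post−α_prior, β_post−β_prior) successes and failures.
Total across both batches: 36−13=23 responders, 27−16=11 non-responders.
Subtract the first batch: 23−4=19 responders and 11−6=5 non-responders.

19 responders and 5 non-responders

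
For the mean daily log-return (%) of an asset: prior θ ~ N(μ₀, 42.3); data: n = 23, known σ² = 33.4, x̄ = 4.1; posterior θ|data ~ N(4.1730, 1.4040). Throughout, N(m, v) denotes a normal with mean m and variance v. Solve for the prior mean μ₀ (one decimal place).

With known observation variance, the Normal–Normal posterior has precision τ_n = τ₀ + n/σ² and mean μ_n = (τ₀μ₀ + (n/σ²)x̄)/τ_n.
Here τ₀ = 1/42.3 = 0.023641 and τ_data = 23/33.4 = 0.688623, so τ_n = 0.712264.
Rearranging for μ₀: μ₀ = (μ_n·τ_n − τ_data·x̄)/τ₀ = (4.1730·0.712264 − 0.688623·4.1) / 0.023641 = 0.148923/0.023641 ≈ 6.3.

μ₀ = 6.3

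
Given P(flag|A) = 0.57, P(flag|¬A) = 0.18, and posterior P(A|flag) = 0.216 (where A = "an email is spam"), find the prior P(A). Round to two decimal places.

P(A) = 0.08

Bayes' rule in odds form gives O(A|E) = O(A)·[P(E|A)/P(E|¬A)], hence O(A) = O(A|E)/LR.
Posterior odds = 0.216/(1−0.216) = 0.2755. LR = 0.57/0.18 = 3.1667.
Prior odds = 0.2755/3.1667 = 0.0870, so P(A) = 0.0870/(1+0.0870) ≈ 0.08.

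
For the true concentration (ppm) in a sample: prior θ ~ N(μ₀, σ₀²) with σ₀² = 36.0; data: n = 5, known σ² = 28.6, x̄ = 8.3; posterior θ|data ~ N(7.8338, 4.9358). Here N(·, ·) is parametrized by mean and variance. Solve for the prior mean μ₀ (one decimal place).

μ₀ = 4.9

The posterior mean is a precision-weighted average: μ_n = (τ₀μ₀ + τ_data·x̄)/(τ₀+τ_data), with τ₀=1/σ₀² and τ_data=n/σ².
Here τ₀ = 1/36.0 = 0.027778 and τ_data = 5/28.6 = 0.174825, so τ_n = 0.202603.
Rearranging for μ₀: μ₀ = (μ_n·τ_n − τ_data·x̄)/τ₀ = (7.8338·0.202603 − 0.174825·8.3) / 0.027778 = 0.136104/0.027778 ≈ 4.9.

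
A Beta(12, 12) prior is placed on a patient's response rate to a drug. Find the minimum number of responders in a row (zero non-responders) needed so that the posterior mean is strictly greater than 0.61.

After k responders and 0 non-responders the posterior is Beta(12+k, 12), with mean (12+k)/(12+12+k).
Set (12+k)/(24+k) > 0.61 and solve: k > (0.61·24 − 12)/(1 − 0.61) = 6.769.
The smallest integer exceeding 6.769 is 7.

k = 7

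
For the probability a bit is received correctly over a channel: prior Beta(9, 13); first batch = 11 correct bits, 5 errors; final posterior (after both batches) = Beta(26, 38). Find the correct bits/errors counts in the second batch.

Sequential conjugate updates are equivalent to a single update on the pooled data, so total successes = posterior α − prior α and total failures = posterior β − prior β.
Total across both batches: 26−9=17 correct bits, 38−13=25 errors.
Subtract the first batch: 17−11=6 correct bits and 25−5=20 errors.

6 correct bits and 20 errors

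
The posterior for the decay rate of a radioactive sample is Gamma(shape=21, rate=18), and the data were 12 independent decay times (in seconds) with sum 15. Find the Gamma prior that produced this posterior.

For an exponential likelihood with a Gamma(α, β) prior on the rate, n observations with total T give posterior Gamma(α+n, β+T).
So α = 21 − 12 = 9 and β = 18 − 15 = 3.

Gamma(shape=9, rate=3)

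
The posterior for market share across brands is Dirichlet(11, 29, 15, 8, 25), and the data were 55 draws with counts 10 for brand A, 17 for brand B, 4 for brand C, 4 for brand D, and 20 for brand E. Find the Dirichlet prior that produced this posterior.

For a Dirichlet(α) prior with multinomial counts c, the posterior is Dirichlet(α + c) componentwise.
Subtract each count from the matching posterior parameter: 11−10=1, 29−17=12, 15−4=11, 8−4=4, 25−20=5.

Dirichlet(1, 12, 11, 4, 5)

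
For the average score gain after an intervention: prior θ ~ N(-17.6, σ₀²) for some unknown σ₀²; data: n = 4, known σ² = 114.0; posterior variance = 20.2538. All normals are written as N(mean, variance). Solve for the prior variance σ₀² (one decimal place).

Posterior precision equals prior precision plus data precision: 1/σ_n² = 1/σ₀² + n/σ².
So 1/σ₀² = 1/20.2538 − 4/114.0 = 0.049373 − 0.035088 = 0.014285.
Hence σ₀² = 1/0.014285 ≈ 70.0.

σ₀² = 70.0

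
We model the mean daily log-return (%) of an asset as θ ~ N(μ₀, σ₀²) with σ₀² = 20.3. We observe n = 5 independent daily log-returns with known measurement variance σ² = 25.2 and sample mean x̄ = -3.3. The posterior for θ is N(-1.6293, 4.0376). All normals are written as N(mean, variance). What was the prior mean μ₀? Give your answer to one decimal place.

μ₀ = 5.1

With known observation variance, the Normal–Normal posterior has precision τ_n = τ₀ + n/σ² and mean μ_n = (τ₀μ₀ + (n/σ²)x̄)/τ_n.
Here τ₀ = 1/20.3 = 0.049261 and τ_data = 5/25.2 = 0.198413, so τ_n = 0.247674.
Rearranging for μ₀: μ₀ = (μ_n·τ_n − τ_data·x̄)/τ₀ = (-1.6293·0.247674 − 0.198413·-3.3) / 0.049261 = 0.251228/0.049261 ≈ 5.1.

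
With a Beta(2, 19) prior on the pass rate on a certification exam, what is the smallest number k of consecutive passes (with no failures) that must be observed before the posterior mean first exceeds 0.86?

After k passes and 0 failures the posterior is Beta(2+k, 19), with mean (2+k)/(2+19+k).
Set (2+k)/(21+k) > 0.86 and solve: k > (0.86·21 − 2)/(1 − 0.86) = 114.714.
The smallest integer exceeding 114.714 is 115.

k = 115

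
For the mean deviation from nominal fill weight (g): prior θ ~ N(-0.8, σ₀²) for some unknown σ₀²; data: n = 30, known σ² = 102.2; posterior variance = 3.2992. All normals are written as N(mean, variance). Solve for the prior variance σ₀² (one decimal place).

σ₀² = 104.6

For the Normal–Normal model with known σ², precisions add: τ_n = τ₀ + n/σ².
So 1/σ₀² = 1/3.2992 − 30/102.2 = 0.303104 − 0.293542 = 0.009562.
Hence σ₀² = 1/0.009562 ≈ 104.6.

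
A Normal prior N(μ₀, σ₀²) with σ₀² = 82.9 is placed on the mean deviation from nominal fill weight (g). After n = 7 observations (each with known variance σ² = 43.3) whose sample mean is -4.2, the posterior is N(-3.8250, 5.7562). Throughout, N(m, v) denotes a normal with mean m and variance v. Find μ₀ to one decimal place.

With known observation variance, the Normal–Normal posterior has precision τ_n = τ₀ + n/σ² and mean μ_n = (τ₀μ₀ + (n/σ²)x̄)/τ_n.
Here τ₀ = 1/82.9 = 0.012063 and τ_data = 7/43.3 = 0.161663, so τ_n = 0.173726.
Rearranging for μ₀: μ₀ = (μ_n·τ_n − τ_data·x̄)/τ₀ = (-3.8250·0.173726 − 0.161663·-4.2) / 0.012063 = 0.014483/0.012063 ≈ 1.2.

μ₀ = 1.2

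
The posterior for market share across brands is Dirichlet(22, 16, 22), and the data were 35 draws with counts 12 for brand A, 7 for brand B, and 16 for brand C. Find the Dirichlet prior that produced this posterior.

For a Dirichlet(α) prior with multinomial counts c, the posterior is Dirichlet(α + c) componentwise.
Subtract each count from the matching posterior parameter: 22−12=10, 16−7=9, 22−16=6.

Dirichlet(10, 9, 6)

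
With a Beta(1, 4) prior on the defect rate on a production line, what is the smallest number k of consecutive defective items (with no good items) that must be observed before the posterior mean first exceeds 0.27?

k = 1

After k defective items and 0 good items the posterior is Beta(1+k, 4), with mean (1+k)/(1+4+k).
Set (1+k)/(5+k) > 0.27 and solve: k > (0.27·5 − 1)/(1 − 0.27) = 0.479.
The smallest integer exceeding 0.479 is 1, and checking k=1: (2)/(6) = 0.3333 > 0.27.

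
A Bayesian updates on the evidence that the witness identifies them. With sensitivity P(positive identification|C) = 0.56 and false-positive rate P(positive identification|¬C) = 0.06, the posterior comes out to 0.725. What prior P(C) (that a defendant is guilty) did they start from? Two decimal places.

In odds form, posterior odds = prior odds × likelihood ratio, so prior odds = posterior odds ÷ LR.
Posterior odds = 0.725/(1−0.725) = 2.6364. LR = 0.56/0.06 = 9.3333.
Prior odds = 2.6364/9.3333 = 0.2825, so P(C) = 0.2825/(1+0.2825) ≈ 0.22.

P(C) = 0.22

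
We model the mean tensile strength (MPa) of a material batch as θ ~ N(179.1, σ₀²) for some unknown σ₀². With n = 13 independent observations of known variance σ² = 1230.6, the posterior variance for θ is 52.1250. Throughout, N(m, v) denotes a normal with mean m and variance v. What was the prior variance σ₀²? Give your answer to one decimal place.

σ₀² = 116.0

For the Normal–Normal model with known σ², precisions add: τ_n = τ₀ + n/σ².
So 1/σ₀² = 1/52.1250 − 13/1230.6 = 0.019185 − 0.010564 = 0.008621.
Hence σ₀² = 1/0.008621 ≈ 116.0.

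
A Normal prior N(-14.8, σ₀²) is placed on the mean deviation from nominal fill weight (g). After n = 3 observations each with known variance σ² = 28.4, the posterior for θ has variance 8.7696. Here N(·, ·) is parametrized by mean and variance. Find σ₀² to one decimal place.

σ₀² = 119.1

For the Normal–Normal model with known σ², precisions add: τ_n = τ₀ + n/σ².
So 1/σ₀² = 1/8.7696 − 3/28.4 = 0.114030 − 0.105634 = 0.008396.
Hence σ₀² = 1/0.008396 ≈ 119.1.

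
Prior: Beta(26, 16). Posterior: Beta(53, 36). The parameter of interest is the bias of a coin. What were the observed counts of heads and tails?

A Beta(a, b) prior with s successes and f failures in binomial data gives a Beta(a+s, b+f) posterior.
So s = 53 − 26 = 27 and f = 36 − 16 = 20.

27 heads and 20 tails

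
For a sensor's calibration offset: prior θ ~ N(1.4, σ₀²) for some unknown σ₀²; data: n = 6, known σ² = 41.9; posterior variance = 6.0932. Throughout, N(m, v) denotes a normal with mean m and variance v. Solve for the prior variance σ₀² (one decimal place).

σ₀² = 47.8

Posterior precision equals prior precision plus data precision: 1/σ_n² = 1/σ₀² + n/σ².
So 1/σ₀² = 1/6.0932 − 6/41.9 = 0.164117 − 0.143198 = 0.020919.
Hence σ₀² = 1/0.020919 ≈ 47.8.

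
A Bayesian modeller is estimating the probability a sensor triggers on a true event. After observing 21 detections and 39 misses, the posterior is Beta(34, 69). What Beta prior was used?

Under Beta–binomial conjugacy the posterior parameters are (α+s, β+f).
So α = 34 − 21 = 13 and β = 69 − 39 = 30.

Beta(13, 30)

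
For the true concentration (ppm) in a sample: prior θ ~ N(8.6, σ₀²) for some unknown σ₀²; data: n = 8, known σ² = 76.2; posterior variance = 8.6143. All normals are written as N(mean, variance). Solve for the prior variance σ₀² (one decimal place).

For the Normal–Normal model with known σ², precisions add: τ_n = τ₀ + n/σ².
So 1/σ₀² = 1/8.6143 − 8/76.2 = 0.116086 − 0.104987 = 0.011099.
Hence σ₀² = 1/0.011099 ≈ 90.1.

σ₀² = 90.1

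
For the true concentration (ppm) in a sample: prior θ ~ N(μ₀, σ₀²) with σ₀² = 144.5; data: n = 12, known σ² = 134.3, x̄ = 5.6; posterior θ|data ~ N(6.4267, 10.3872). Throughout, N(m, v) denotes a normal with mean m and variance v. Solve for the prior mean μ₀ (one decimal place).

With known observation variance, the Normal–Normal posterior has precision τ_n = τ₀ + n/σ² and mean μ_n = (τ₀μ₀ + (n/σ²)x̄)/τ_n.
Here τ₀ = 1/144.5 = 0.006920 and τ_data = 12/134.3 = 0.089352, so τ_n = 0.096272.
Rearranging for μ₀: μ₀ = (μ_n·τ_n − τ_data·x̄)/τ₀ = (6.4267·0.096272 − 0.089352·5.6) / 0.006920 = 0.118340/0.006920 ≈ 17.1.

μ₀ = 17.1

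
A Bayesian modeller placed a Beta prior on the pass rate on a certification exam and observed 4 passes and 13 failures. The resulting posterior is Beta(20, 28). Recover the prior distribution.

Beta(16, 15)

Under Beta–binomial conjugacy the posterior parameters are (α+s, β+f).
So α = 20 − 4 = 16 and β = 28 − 13 = 15.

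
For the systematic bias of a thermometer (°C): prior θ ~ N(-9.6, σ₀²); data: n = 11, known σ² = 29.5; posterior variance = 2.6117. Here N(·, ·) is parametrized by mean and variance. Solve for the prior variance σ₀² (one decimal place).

Posterior precision equals prior precision plus data precision: 1/σ_n² = 1/σ₀² + n/σ².
So 1/σ₀² = 1/2.6117 − 11/29.5 = 0.382892 − 0.372881 = 0.010011.
Hence σ₀² = 1/0.010011 ≈ 99.9.

σ₀² = 99.9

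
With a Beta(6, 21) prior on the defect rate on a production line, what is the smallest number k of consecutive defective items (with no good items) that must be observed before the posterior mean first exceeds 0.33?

k = 5

After k defective items and 0 good items the posterior is Beta(6+k, 21), with mean (6+k)/(6+21+k).
Set (6+k)/(27+k) > 0.33 and solve: k > (0.33·27 − 6)/(1 − 0.33) = 4.343.
The smallest integer exceeding 4.343 is 5.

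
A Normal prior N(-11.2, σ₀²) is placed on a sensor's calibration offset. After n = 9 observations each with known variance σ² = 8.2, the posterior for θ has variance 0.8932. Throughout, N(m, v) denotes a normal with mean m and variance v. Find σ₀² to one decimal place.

σ₀² = 45.4

For the Normal–Normal model with known σ², precisions add: τ_n = τ₀ + n/σ².
So 1/σ₀² = 1/0.8932 − 9/8.2 = 1.119570 − 1.097561 = 0.022009.
Hence σ₀² = 1/0.022009 ≈ 45.4.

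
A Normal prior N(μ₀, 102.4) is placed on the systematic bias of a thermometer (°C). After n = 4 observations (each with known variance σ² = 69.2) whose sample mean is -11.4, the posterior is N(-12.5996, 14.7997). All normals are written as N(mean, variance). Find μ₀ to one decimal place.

The posterior mean is a precision-weighted average: μ_n = (τ₀μ₀ + τ_data·x̄)/(τ₀+τ_data), with τ₀=1/σ₀² and τ_data=n/σ².
Here τ₀ = 1/102.4 = 0.009766 and τ_data = 4/69.2 = 0.057803, so τ_n = 0.067569.
Rearranging for μ₀: μ₀ = (μ_n·τ_n − τ_data·x̄)/τ₀ = (-12.5996·0.067569 − 0.057803·-11.4) / 0.009766 = -0.192388/0.009766 ≈ -19.7.

μ₀ = -19.7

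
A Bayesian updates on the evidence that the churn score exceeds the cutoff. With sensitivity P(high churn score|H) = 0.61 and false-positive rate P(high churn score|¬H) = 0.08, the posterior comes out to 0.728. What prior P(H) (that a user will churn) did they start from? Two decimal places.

P(H) = 0.26

Bayes' rule in odds form gives O(H|E) = O(H)·[P(E|H)/P(E|¬H)], hence O(H) = O(H|E)/LR.
Posterior odds = 0.728/(1−0.728) = 2.6765. LR = 0.61/0.08 = 7.6250.
Prior odds = 2.6765/7.6250 = 0.3510, so P(H) = 0.3510/(1+0.3510) ≈ 0.26.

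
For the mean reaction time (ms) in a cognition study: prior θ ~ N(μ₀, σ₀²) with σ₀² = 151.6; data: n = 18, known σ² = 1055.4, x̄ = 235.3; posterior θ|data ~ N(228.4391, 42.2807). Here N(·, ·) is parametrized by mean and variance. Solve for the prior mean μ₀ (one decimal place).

The posterior mean is a precision-weighted average: μ_n = (τ₀μ₀ + τ_data·x̄)/(τ₀+τ_data), with τ₀=1/σ₀² and τ_data=n/σ².
Here τ₀ = 1/151.6 = 0.006596 and τ_data = 18/1055.4 = 0.017055, so τ_n = 0.023651.
Rearranging for μ₀: μ₀ = (μ_n·τ_n − τ_data·x̄)/τ₀ = (228.4391·0.023651 − 0.017055·235.3) / 0.006596 = 1.389772/0.006596 ≈ 210.7.

μ₀ = 210.7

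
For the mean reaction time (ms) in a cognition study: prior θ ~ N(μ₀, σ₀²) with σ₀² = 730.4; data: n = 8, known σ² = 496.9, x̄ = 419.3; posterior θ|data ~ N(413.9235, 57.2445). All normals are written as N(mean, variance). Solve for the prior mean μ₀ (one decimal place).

The posterior mean is a precision-weighted average: μ_n = (τ₀μ₀ + τ_data·x̄)/(τ₀+τ_data), with τ₀=1/σ₀² and τ_data=n/σ².
Here τ₀ = 1/730.4 = 0.001369 and τ_data = 8/496.9 = 0.016100, so τ_n = 0.017469.
Rearranging for μ₀: μ₀ = (μ_n·τ_n − τ_data·x̄)/τ₀ = (413.9235·0.017469 − 0.016100·419.3) / 0.001369 = 0.480100/0.001369 ≈ 350.7.

μ₀ = 350.7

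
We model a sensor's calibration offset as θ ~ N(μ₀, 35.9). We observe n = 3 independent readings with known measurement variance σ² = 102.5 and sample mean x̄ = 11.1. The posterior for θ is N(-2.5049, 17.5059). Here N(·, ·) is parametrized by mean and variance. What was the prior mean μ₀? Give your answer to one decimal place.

With known observation variance, the Normal–Normal posterior has precision τ_n = τ₀ + n/σ² and mean μ_n = (τ₀μ₀ + (n/σ²)x̄)/τ_n.
Here τ₀ = 1/35.9 = 0.027855 and τ_data = 3/102.5 = 0.029268, so τ_n = 0.057123.
Rearranging for μ₀: μ₀ = (μ_n·τ_n − τ_data·x̄)/τ₀ = (-2.5049·0.057123 − 0.029268·11.1) / 0.027855 = -0.467962/0.027855 ≈ -16.8.

μ₀ = -16.8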